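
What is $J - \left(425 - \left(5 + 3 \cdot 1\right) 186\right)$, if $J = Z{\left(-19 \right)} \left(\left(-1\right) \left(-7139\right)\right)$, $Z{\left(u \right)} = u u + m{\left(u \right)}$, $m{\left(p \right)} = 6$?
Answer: $2621076$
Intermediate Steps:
$Z{\left(u \right)} = 6 + u^{2}$ ($Z{\left(u \right)} = u u + 6 = u^{2} + 6 = 6 + u^{2}$)
$J = 2620013$ ($J = \left(6 + \left(-19\right)^{2}\right) \left(\left(-1\right) \left(-7139\right)\right) = \left(6 + 361\right) 7139 = 367 \cdot 7139 = 2620013$)
$J - \left(425 - \left(5 + 3 \cdot 1\right) 186\right) = 2620013 - \left(425 - \left(5 + 3 \cdot 1\right) 186\right) = 2620013 - \left(425 - \left(5 + 3\right) 186\right) = 2620013 + \left(8 \cdot 186 - 425\right) = 2620013 + \left(1488 - 425\right) = 2620013 + 1063 = 2621076$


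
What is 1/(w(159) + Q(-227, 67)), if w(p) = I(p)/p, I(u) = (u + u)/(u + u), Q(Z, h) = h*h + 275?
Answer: 159/757477 ≈ 0.00020991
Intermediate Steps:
Q(Z, h) = 275 + h**2 (Q(Z, h) = h**2 + 275 = 275 + h**2)
I(u) = 1 (I(u) = (2*u)/((2*u)) = (2*u)*(1/(2*u)) = 1)
w(p) = 1/p
1/(w(159) + Q(-227, 67)) = 1/(1/159 + (275 + 67**2)) = 1/(1/159 + (275 + 4489)) = 1/(1/159 + 4764) = 1/(757477/159) = 159/757477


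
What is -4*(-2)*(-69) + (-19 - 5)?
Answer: -576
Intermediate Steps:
-4*(-2)*(-69) + (-19 - 5) = 8*(-69) - 24 = -552 - 24 = -576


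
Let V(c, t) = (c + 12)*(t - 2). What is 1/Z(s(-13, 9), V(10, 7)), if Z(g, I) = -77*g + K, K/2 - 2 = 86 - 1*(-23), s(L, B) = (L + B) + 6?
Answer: 1/68 ≈ 0.014706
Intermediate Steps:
s(L, B) = 6 + B + L (s(L, B) = (B + L) + 6 = 6 + B + L)
K = 222 (K = 4 + 2*(86 - 1*(-23)) = 4 + 2*(86 + 23) = 4 + 2*109 = 4 + 218 = 222)
V(c, t) = (-2 + t)*(12 + c) (V(c, t) = (12 + c)*(-2 + t) = (-2 + t)*(12 + c))
Z(g, I) = 222 - 77*g (Z(g, I) = -77*g + 222 = 222 - 77*g)
1/Z(s(-13, 9), V(10, 7)) = 1/(222 - 77*(6 + 9 - 13)) = 1/(222 - 77*2) = 1/(222 - 154) = 1/68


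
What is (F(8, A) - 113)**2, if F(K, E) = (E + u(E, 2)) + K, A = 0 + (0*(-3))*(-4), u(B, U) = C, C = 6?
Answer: 9801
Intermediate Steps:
u(B, U) = 6
A = 0 (A = 0 + 0*(-4) = 0 + 0 = 0)
F(K, E) = 6 + E + K (F(K, E) = (E + 6) + K = (6 + E) + K = 6 + E + K)
(F(8, A) - 113)**2 = ((6 + 0 + 8) - 113)**2 = (14 - 113)**2 = (-99)**2 = 9801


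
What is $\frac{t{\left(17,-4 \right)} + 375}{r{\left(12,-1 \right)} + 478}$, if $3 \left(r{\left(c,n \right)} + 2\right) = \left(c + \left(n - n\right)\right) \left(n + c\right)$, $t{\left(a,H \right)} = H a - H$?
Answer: $\frac{311}{520} \approx 0.59808$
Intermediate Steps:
$t{\left(a,H \right)} = - H + H a$
$r{\left(c,n \right)} = -2 + \frac{c \left(c + n\right)}{3}$ ($r{\left(c,n \right)} = -2 + \frac{\left(c + \left(n - n\right)\right) \left(n + c\right)}{3} = -2 + \frac{\left(c + 0\right) \left(c + n\right)}{3} = -2 + \frac{c \left(c + n\right)}{3}$)
$\frac{t{\left(17,-4 \right)} + 375}{r{\left(12,-1 \right)} + 478} = \frac{- 4 \left(-1 + 17\right) + 375}{\left(-2 + \frac{12^{2}}{3} + \frac{1}{3} \cdot 12 \left(-1\right)\right) + 478} = \frac{\left(-4\right) 16 + 375}{\left(-2 + \frac{1}{3} \cdot 144 - 4\right) + 478} = \frac{-64 + 375}{\left(-2 + 48 - 4\right) + 478} = \frac{311}{42 + 478} = \frac{311}{520}$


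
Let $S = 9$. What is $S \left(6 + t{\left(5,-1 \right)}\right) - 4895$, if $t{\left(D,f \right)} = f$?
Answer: $-4850$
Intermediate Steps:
$S \left(6 + t{\left(5,-1 \right)}\right) - 4895 = 9 \left(6 - 1\right) - 4895 = 9 \cdot 5 - 4895 = 45 - 4895 = -4850$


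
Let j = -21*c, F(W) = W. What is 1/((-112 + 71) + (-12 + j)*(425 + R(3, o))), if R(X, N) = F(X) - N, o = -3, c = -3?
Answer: 1/21940 ≈ 4.5579e-5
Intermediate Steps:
j = 63 (j = -21*(-3) = 63)
R(X, N) = X - N
1/((-112 + 71) + (-12 + j)*(425 + R(3, o))) = 1/((-112 + 71) + (-12 + 63)*(425 + (3 - 1*(-3)))) = 1/(-41 + 51*(425 + (3 + 3))) = 1/(-41 + 51*(425 + 6)) = 1/(-41 + 51*431) = 1/(-41 + 21981) = 1/21940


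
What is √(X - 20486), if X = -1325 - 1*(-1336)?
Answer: 15*I*√91 ≈ 143.09*I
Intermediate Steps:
X = 11 (X = -1325 + 1336 = 11)
√(X - 20486) = √(11 - 20486) = √(-20475) = 15*I*√91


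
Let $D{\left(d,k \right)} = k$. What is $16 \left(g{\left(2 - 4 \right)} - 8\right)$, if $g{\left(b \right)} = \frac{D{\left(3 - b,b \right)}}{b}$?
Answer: $-112$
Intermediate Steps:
$g{\left(b \right)} = 1$ ($g{\left(b \right)} = \frac{b}{b} = 1$)
$16 \left(g{\left(2 - 4 \right)} - 8\right) = 16 \left(1 - 8\right) = 16 \left(-7\right) = -112$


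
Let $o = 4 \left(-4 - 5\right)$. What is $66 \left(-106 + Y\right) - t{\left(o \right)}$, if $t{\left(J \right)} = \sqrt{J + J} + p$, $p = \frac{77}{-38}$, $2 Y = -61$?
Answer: $- \frac{342265}{38} - 6 i \sqrt{2} \approx -9007.0 - 8.4853 i$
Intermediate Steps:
$Y = - \frac{61}{2}$ ($Y = \frac{1}{2} \left(-61\right) = - \frac{61}{2} \approx -30.5$)
$o = -36$ ($o = 4 \left(-9\right) = -36$)
$p = - \frac{77}{38}$ ($p = 77 \left(- \frac{1}{38}\right) = - \frac{77}{38} \approx -2.0263$)
$t{\left(J \right)} = - \frac{77}{38} + \sqrt{2} \sqrt{J}$ ($t{\left(J \right)} = \sqrt{J + J} - \frac{77}{38} = \sqrt{2 J} - \frac{77}{38} = \sqrt{2} \sqrt{J} - \frac{77}{38} = - \frac{77}{38} + \sqrt{2} \sqrt{J}$)
$66 \left(-106 + Y\right) - t{\left(o \right)} = 66 \left(-106 - \frac{61}{2}\right) - \left(- \frac{77}{38} + \sqrt{2} \sqrt{-36}\right) = 66 \left(- \frac{273}{2}\right) - \left(- \frac{77}{38} + \sqrt{2} \cdot 6 i\right) = -9009 - \left(- \frac{77}{38} + 6 i \sqrt{2}\right) = -9009 + \left(\frac{77}{38} - 6 i \sqrt{2}\right) = - \frac{342265}{38} - 6 i \sqrt{2}$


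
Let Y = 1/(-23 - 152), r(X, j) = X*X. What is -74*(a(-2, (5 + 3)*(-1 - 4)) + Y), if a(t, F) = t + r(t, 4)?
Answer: -25826/175 ≈ -147.58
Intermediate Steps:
r(X, j) = X**2
Y = -1/175 (Y = 1/(-175) = -1/175 ≈ -0.0057143)
a(t, F) = t + t**2
-74*(a(-2, (5 + 3)*(-1 - 4)) + Y) = -74*(-2*(1 - 2) - 1/175) = -74*(-2*(-1) - 1/175) = -74*(2 - 1/175) = -74*349/175 = -25826/175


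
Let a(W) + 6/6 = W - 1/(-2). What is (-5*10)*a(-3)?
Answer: 175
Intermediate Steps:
a(W) = -1/2 + W (a(W) = -1 + (W - 1/(-2)) = -1 + (W - 1*(-1/2)) = -1 + (W + 1/2) = -1 + (1/2 + W) = -1/2 + W)
(-5*10)*a(-3) = (-5*10)*(-1/2 - 3) = -50*(-7/2) = 175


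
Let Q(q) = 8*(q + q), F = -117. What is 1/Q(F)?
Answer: -1/1872 ≈ -0.00053419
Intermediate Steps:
Q(q) = 16*q (Q(q) = 8*(2*q) = 16*q)
1/Q(F) = 1/(16*(-117)) = 1/(-1872) = -1/1872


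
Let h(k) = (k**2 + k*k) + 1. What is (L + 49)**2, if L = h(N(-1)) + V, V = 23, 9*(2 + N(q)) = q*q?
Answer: 42133081/6561 ≈ 6421.8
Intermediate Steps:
N(q) = -2 + q**2/9 (N(q) = -2 + (q*q)/9 = -2 + q**2/9)
h(k) = 1 + 2*k**2 (h(k) = (k**2 + k**2) + 1 = 2*k**2 + 1 = 1 + 2*k**2)
L = 2522/81 (L = (1 + 2*(-2 + (1/9)*(-1)**2)**2) + 23 = (1 + 2*(-2 + (1/9)*1)**2) + 23 = (1 + 2*(-2 + 1/9)**2) + 23 = (1 + 2*(-17/9)**2) + 23 = (1 + 2*(289/81)) + 23 = (1 + 578/81) + 23 = 659/81 + 23 = 2522/81 ≈ 31.136)
(L + 49)**2 = (2522/81 + 49)**2 = (6491/81)**2 = 42133081/6561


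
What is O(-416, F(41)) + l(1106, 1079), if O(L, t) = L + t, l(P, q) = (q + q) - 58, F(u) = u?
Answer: 1725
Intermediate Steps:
l(P, q) = -58 + 2*q (l(P, q) = 2*q - 58 = -58 + 2*q)
O(-416, F(41)) + l(1106, 1079) = (-416 + 41) + (-58 + 2*1079) = -375 + (-58 + 2158) = -375 + 2100 = 1725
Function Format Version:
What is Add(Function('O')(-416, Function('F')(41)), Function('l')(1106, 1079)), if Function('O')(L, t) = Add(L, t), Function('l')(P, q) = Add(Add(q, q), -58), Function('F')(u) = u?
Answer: 1725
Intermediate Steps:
Function('l')(P, q) = Add(-58, Mul(2, q)) (Function('l')(P, q) = Add(Mul(2, q), -58) = Add(-58, Mul(2, q)))
Add(Function('O')(-416, Function('F')(41)), Function('l')(1106, 1079)) = Add(Add(-416, 41), Add(-58, Mul(2, 1079))) = Add(-375, Add(-58, 2158)) = Add(-375, 2100) = 1725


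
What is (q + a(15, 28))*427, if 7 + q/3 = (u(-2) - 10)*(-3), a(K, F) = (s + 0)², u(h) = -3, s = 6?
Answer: 56364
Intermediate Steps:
a(K, F) = 36 (a(K, F) = (6 + 0)² = 6² = 36)
q = 96 (q = -21 + 3*((-3 - 10)*(-3)) = -21 + 3*(-13*(-3)) = -21 + 3*39 = -21 + 117 = 96)
(q + a(15, 28))*427 = (96 + 36)*427 = 132*427 = 56364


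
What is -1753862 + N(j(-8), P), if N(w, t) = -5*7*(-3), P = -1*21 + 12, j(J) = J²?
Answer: -1753757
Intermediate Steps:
P = -9 (P = -21 + 12 = -9)
N(w, t) = 105 (N(w, t) = -35*(-3) = 105)
-1753862 + N(j(-8), P) = -1753862 + 105 = -1753757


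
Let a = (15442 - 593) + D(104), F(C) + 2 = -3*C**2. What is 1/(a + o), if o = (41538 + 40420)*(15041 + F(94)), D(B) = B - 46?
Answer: -1/939961395 ≈ -1.0639e-9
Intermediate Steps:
D(B) = -46 + B
F(C) = -2 - 3*C**2
o = -939976302 (o = (41538 + 40420)*(15041 + (-2 - 3*94**2)) = 81958*(15041 + (-2 - 3*8836)) = 81958*(15041 + (-2 - 26508)) = 81958*(15041 - 26510) = 81958*(-11469) = -939976302)
a = 14907 (a = (15442 - 593) + (-46 + 104) = 14849 + 58 = 14907)
1/(a + o) = 1/(14907 - 939976302) = 1/(-939961395) = -1/939961395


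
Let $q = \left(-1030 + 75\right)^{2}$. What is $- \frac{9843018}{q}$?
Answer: $- \frac{9843018}{912025} \approx -10.792$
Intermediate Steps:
$q = 912025$ ($q = \left(-955\right)^{2} = 912025$)
$- \frac{9843018}{q} = - \frac{9843018}{912025}$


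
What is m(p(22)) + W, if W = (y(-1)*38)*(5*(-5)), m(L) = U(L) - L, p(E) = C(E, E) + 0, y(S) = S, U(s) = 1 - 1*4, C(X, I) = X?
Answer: 925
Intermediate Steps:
U(s) = -3 (U(s) = 1 - 4 = -3)
p(E) = E (p(E) = E + 0 = E)
m(L) = -3 - L
W = 950 (W = (-1*38)*(5*(-5)) = -38*(-25) = 950)
m(p(22)) + W = (-3 - 1*22) + 950 = (-3 - 22) + 950 = -25 + 950 = 925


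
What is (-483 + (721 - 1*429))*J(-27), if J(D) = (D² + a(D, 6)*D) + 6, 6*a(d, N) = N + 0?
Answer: -135228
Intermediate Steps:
a(d, N) = N/6 (a(d, N) = (N + 0)/6 = N/6)
J(D) = 6 + D + D² (J(D) = (D² + ((⅙)*6)*D) + 6 = (D² + 1*D) + 6 = (D² + D) + 6 = (D + D²) + 6 = 6 + D + D²)
(-483 + (721 - 1*429))*J(-27) = (-483 + (721 - 1*429))*(6 - 27 + (-27)²) = (-483 + (721 - 429))*(6 - 27 + 729) = (-483 + 292)*708 = -191*708 = -135228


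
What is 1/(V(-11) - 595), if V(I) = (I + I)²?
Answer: -1/111 ≈ -0.0090090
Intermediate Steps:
V(I) = 4*I² (V(I) = (2*I)² = 4*I²)
1/(V(-11) - 595) = 1/(4*(-11)² - 595) = 1/(4*121 - 595) = 1/(484 - 595) = 1/(-111) = -1/111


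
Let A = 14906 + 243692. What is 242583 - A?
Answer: -16015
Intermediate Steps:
A = 258598
242583 - A = 242583 - 1*258598 = 242583 - 258598 = -16015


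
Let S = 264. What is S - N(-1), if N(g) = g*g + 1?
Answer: 262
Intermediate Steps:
N(g) = 1 + g**2 (N(g) = g**2 + 1 = 1 + g**2)
S - N(-1) = 264 - (1 + (-1)**2) = 264 - (1 + 1) = 264 - 1*2 = 264 - 2 = 262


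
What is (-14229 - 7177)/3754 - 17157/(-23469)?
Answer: -72995006/14683771 ≈ -4.9711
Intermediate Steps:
(-14229 - 7177)/3754 - 17157/(-23469) = -21406*1/3754 - 17157*(-1/23469) = -10703/1877 + 5719/7823 = -72995006/14683771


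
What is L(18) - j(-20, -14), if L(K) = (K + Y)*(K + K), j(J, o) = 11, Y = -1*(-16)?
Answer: 1213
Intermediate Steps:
Y = 16
L(K) = 2*K*(16 + K) (L(K) = (K + 16)*(K + K) = (16 + K)*(2*K) = 2*K*(16 + K))
L(18) - j(-20, -14) = 2*18*(16 + 18) - 1*11 = 2*18*34 - 11 = 1224 - 11 = 1213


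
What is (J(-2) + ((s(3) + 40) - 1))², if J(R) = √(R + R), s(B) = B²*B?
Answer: 4352 + 264*I ≈ 4352.0 + 264.0*I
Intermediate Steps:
s(B) = B³
J(R) = √2*√R (J(R) = √(2*R) = √2*√R)
(J(-2) + ((s(3) + 40) - 1))² = (√2*√(-2) + ((3³ + 40) - 1))² = (√2*(I*√2) + ((27 + 40) - 1))² = (2*I + (67 - 1))² = (2*I + 66)² = (66 + 2*I)²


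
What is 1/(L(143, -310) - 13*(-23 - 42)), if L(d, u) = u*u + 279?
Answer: 1/97224 ≈ 1.0286e-5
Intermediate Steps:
L(d, u) = 279 + u² (L(d, u) = u² + 279 = 279 + u²)
1/(L(143, -310) - 13*(-23 - 42)) = 1/((279 + (-310)²) - 13*(-23 - 42)) = 1/((279 + 96100) - 13*(-65)) = 1/(96379 + 845) = 1/97224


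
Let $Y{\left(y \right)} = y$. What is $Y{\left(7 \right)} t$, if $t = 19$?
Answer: $133$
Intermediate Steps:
$Y{\left(7 \right)} t = 7 \cdot 19 = 133$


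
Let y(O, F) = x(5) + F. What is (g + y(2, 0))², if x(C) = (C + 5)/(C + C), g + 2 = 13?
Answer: 144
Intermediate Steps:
g = 11 (g = -2 + 13 = 11)
x(C) = (5 + C)/(2*C) (x(C) = (5 + C)/((2*C)) = (5 + C)*(1/(2*C)) = (5 + C)/(2*C))
y(O, F) = 1 + F (y(O, F) = (½)*(5 + 5)/5 + F = (½)*(⅕)*10 + F = 1 + F)
(g + y(2, 0))² = (11 + (1 + 0))² = (11 + 1)² = 12² = 144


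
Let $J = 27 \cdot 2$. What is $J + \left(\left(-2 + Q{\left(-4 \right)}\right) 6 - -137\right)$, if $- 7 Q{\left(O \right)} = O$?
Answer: $\frac{1277}{7} \approx 182.43$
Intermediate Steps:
$Q{\left(O \right)} = - \frac{O}{7}$
$J = 54$
$J + \left(\left(-2 + Q{\left(-4 \right)}\right) 6 - -137\right) = 54 + \left(\left(-2 - - \frac{4}{7}\right) 6 - -137\right) = 54 + \left(\left(-2 + \frac{4}{7}\right) 6 + 137\right) = 54 + \left(\left(- \frac{10}{7}\right) 6 + 137\right) = 54 + \left(- \frac{60}{7} + 137\right) = 54 + \frac{899}{7} = \frac{1277}{7}$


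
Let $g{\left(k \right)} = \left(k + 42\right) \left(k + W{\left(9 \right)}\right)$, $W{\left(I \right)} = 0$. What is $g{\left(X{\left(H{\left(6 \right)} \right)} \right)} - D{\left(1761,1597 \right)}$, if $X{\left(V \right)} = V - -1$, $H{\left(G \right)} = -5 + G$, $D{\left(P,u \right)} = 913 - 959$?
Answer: $134$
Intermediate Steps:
$D{\left(P,u \right)} = -46$
$X{\left(V \right)} = 1 + V$ ($X{\left(V \right)} = V + 1 = 1 + V$)
$g{\left(k \right)} = k \left(42 + k\right)$ ($g{\left(k \right)} = \left(k + 42\right) \left(k + 0\right) = \left(42 + k\right) k = k \left(42 + k\right)$)
$g{\left(X{\left(H{\left(6 \right)} \right)} \right)} - D{\left(1761,1597 \right)} = \left(1 + \left(-5 + 6\right)\right) \left(42 + \left(1 + \left(-5 + 6\right)\right)\right) - -46 = \left(1 + 1\right) \left(42 + \left(1 + 1\right)\right) + 46 = 2 \left(42 + 2\right) + 46 = 2 \cdot 44 + 46 = 88 + 46 = 134$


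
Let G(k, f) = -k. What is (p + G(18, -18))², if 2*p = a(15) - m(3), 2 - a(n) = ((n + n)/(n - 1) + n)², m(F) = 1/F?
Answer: 2327773009/86436 ≈ 26931.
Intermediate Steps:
m(F) = 1/F
a(n) = 2 - (n + 2*n/(-1 + n))² (a(n) = 2 - ((n + n)/(n - 1) + n)² = 2 - ((2*n)/(-1 + n) + n)² = 2 - (2*n/(-1 + n) + n)² = 2 - (n + 2*n/(-1 + n))²)
p = -42955/294 (p = ((2 - 1*15²*(1 + 15)²/(-1 + 15)²) - 1/3)/2 = ((2 - 1*225*16²/14²) - 1*⅓)/2 = ((2 - 1*225*256*1/196) - ⅓)/2 = ((2 - 14400/49) - ⅓)/2 = (-14302/49 - ⅓)/2 = (½)*(-42955/147) = -42955/294 ≈ -146.11)
(p + G(18, -18))² = (-42955/294 - 1*18)² = (-42955/294 - 18)² = (-48247/294)² = 2327773009/86436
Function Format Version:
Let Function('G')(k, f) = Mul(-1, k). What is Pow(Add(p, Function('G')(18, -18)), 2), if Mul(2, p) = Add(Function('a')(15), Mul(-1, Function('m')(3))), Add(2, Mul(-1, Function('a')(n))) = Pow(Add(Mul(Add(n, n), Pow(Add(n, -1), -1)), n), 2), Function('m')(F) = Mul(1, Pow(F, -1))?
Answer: Rational(2327773009, 86436) ≈ 26931.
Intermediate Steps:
Function('m')(F) = Pow(F, -1)
Function('a')(n) = Add(2, Mul(-1, Pow(Add(n, Mul(2, n, Pow(Add(-1, n), -1))), 2))) (Function('a')(n) = Add(2, Mul(-1, Pow(Add(Mul(Add(n, n), Pow(Add(n, -1), -1)), n), 2))) = Add(2, Mul(-1, Pow(Add(Mul(Mul(2, n), Pow(Add(-1, n), -1)), n), 2))) = Add(2, Mul(-1, Pow(Add(Mul(2, n, Pow(Add(-1, n), -1)), n), 2))) = Add(2, Mul(-1, Pow(Add(n, Mul(2, n, Pow(Add(-1, n), -1))), 2))))
p = Rational(-42955, 294) (p = Mul(Rational(1, 2), Add(Add(2, Mul(-1, Pow(15, 2), Pow(Add(1, 15), 2), Pow(Add(-1, 15), -2))), Mul(-1, Pow(3, -1)))) = Mul(Rational(1, 2), Add(Add(2, Mul(-1, 225, Pow(16, 2), Pow(14, -2))), Mul(-1, Rational(1, 3)))) = Mul(Rational(1, 2), Add(Add(2, Mul(-1, 225, 256, Rational(1, 196))), Rational(-1, 3))) = Mul(Rational(1, 2), Add(Add(2, Rational(-14400, 49)), Rational(-1, 3))) = Mul(Rational(1, 2), Add(Rational(-14302, 49), Rational(-1, 3))) = Mul(Rational(1, 2), Rational(-42955, 147)) = Rational(-42955, 294) ≈ -146.11)
Pow(Add(p, Function('G')(18, -18)), 2) = Pow(Add(Rational(-42955, 294), Mul(-1, 18)), 2) = Pow(Add(Rational(-42955, 294), -18), 2) = Pow(Rational(-48247, 294), 2) = Rational(2327773009, 86436)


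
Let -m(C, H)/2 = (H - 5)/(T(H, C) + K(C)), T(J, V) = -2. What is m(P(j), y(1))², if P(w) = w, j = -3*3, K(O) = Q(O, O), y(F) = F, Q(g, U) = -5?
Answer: 64/49 ≈ 1.3061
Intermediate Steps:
K(O) = -5
j = -9
m(C, H) = -10/7 + 2*H/7 (m(C, H) = -2*(H - 5)/(-2 - 5) = -2*(-5 + H)/(-7) = -2*(-5 + H)*(-1)/7 = -2*(5/7 - H/7) = -10/7 + 2*H/7)
m(P(j), y(1))² = (-10/7 + (2/7)*1)² = (-10/7 + 2/7)² = (-8/7)² = 64/49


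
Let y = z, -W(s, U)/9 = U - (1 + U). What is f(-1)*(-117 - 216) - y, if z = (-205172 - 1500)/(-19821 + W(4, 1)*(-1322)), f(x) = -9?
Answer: 94855171/31719 ≈ 2990.5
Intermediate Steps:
W(s, U) = 9 (W(s, U) = -9*(U - (1 + U)) = -9*(U + (-1 - U)) = -9*(-1) = 9)
z = 206672/31719 (z = (-205172 - 1500)/(-19821 + 9*(-1322)) = -206672/(-19821 - 11898) = -206672/(-31719) = -206672*(-1/31719) = 206672/31719 ≈ 6.5157)
y = 206672/31719 ≈ 6.5157
f(-1)*(-117 - 216) - y = -9*(-117 - 216) - 1*206672/31719 = -9*(-333) - 206672/31719 = 2997 - 206672/31719 = 94855171/31719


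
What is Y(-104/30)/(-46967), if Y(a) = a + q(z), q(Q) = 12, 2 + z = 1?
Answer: -128/704505 ≈ -0.00018169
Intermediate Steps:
z = -1 (z = -2 + 1 = -1)
Y(a) = 12 + a (Y(a) = a + 12 = 12 + a)
Y(-104/30)/(-46967) = (12 - 104/30)/(-46967) = (12 - 104*1/30)*(-1/46967) = (12 - 52/15)*(-1/46967) = (128/15)*(-1/46967) = -128/704505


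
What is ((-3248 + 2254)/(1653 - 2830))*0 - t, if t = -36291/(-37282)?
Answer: -36291/37282 ≈ -0.97342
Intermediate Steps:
t = 36291/37282 (t = -36291*(-1/37282) = 36291/37282 ≈ 0.97342)
((-3248 + 2254)/(1653 - 2830))*0 - t = ((-3248 + 2254)/(1653 - 2830))*0 - 1*36291/37282 = -994/(-1177)*0 - 36291/37282 = -994*(-1/1177)*0 - 36291/37282 = (994/1177)*0 - 36291/37282 = 0 - 36291/37282 = -36291/37282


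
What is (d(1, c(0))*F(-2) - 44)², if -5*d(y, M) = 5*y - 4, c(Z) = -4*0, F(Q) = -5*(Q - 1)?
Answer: 2209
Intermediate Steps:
F(Q) = 5 - 5*Q (F(Q) = -5*(-1 + Q) = 5 - 5*Q)
c(Z) = 0
d(y, M) = ⅘ - y (d(y, M) = -(5*y - 4)/5 = -(-4 + 5*y)/5 = ⅘ - y)
(d(1, c(0))*F(-2) - 44)² = ((⅘ - 1*1)*(5 - 5*(-2)) - 44)² = ((⅘ - 1)*(5 + 10) - 44)² = (-⅕*15 - 44)² = (-3 - 44)² = (-47)² = 2209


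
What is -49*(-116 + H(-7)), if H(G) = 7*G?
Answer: 8085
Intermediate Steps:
-49*(-116 + H(-7)) = -49*(-116 + 7*(-7)) = -49*(-116 - 49) = -49*(-165) = 8085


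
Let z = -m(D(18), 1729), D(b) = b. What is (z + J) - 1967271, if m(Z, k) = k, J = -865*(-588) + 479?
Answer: -1459901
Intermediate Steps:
J = 509099 (J = 508620 + 479 = 509099)
z = -1729 (z = -1*1729 = -1729)
(z + J) - 1967271 = (-1729 + 509099) - 1967271 = 507370 - 1967271 = -1459901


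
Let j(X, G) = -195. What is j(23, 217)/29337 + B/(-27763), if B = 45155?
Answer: -443375340/271494377 ≈ -1.6331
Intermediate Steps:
j(23, 217)/29337 + B/(-27763) = -195/29337 + 45155/(-27763) = -195*1/29337 + 45155*(-1/27763) = -65/9779 - 45155/27763 = -443375340/271494377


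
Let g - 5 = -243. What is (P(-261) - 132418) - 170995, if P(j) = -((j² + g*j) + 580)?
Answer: -434232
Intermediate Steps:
g = -238 (g = 5 - 243 = -238)
P(j) = -580 - j² + 238*j (P(j) = -((j² - 238*j) + 580) = -(580 + j² - 238*j) = -580 - j² + 238*j)
(P(-261) - 132418) - 170995 = ((-580 - 1*(-261)² + 238*(-261)) - 132418) - 170995 = ((-580 - 1*68121 - 62118) - 132418) - 170995 = ((-580 - 68121 - 62118) - 132418) - 170995 = (-130819 - 132418) - 170995 = -263237 - 170995 = -434232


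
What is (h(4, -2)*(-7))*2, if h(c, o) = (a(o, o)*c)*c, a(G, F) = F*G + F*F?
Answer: -1792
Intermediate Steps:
a(G, F) = F² + F*G (a(G, F) = F*G + F² = F² + F*G)
h(c, o) = 2*c²*o² (h(c, o) = ((o*(o + o))*c)*c = ((o*(2*o))*c)*c = ((2*o²)*c)*c = (2*c*o²)*c = 2*c²*o²)
(h(4, -2)*(-7))*2 = ((2*4²*(-2)²)*(-7))*2 = ((2*16*4)*(-7))*2 = (128*(-7))*2 = -896*2 = -1792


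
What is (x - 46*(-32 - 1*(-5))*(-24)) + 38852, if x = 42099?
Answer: 51143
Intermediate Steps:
(x - 46*(-32 - 1*(-5))*(-24)) + 38852 = (42099 - 46*(-32 - 1*(-5))*(-24)) + 38852 = (42099 - 46*(-32 + 5)*(-24)) + 38852 = (42099 - 46*(-27)*(-24)) + 38852 = (42099 + 1242*(-24)) + 38852 = (42099 - 29808) + 38852 = 12291 + 38852 = 51143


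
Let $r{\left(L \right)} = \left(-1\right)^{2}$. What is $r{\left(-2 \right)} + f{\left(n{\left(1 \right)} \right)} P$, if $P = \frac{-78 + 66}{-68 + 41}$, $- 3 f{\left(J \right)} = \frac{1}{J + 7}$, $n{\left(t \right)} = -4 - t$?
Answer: $\frac{25}{27} \approx 0.92593$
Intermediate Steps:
$f{\left(J \right)} = - \frac{1}{3 \left(7 + J\right)}$ ($f{\left(J \right)} = - \frac{1}{3 \left(J + 7\right)} = - \frac{1}{3 \left(7 + J\right)}$)
$r{\left(L \right)} = 1$
$P = \frac{4}{9}$ ($P = - \frac{12}{-27} = \left(-12\right) \left(- \frac{1}{27}\right) = \frac{4}{9} \approx 0.44444$)
$r{\left(-2 \right)} + f{\left(n{\left(1 \right)} \right)} P = 1 + - \frac{1}{21 + 3 \left(-4 - 1\right)} \frac{4}{9} = 1 + - \frac{1}{21 + 3 \left(-5\right)} \frac{4}{9} = 1 + - \frac{1}{21 - 15} \cdot \frac{4}{9} = 1 + - \frac{1}{6} \cdot \frac{4}{9} = 1 + \left(-1\right) \frac{1}{6} \cdot \frac{4}{9} = 1 - \frac{2}{27} = \frac{25}{27}$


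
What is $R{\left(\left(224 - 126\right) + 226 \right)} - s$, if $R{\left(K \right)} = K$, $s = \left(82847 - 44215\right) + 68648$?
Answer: $-106956$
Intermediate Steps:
$s = 107280$ ($s = 38632 + 68648 = 107280$)
$R{\left(\left(224 - 126\right) + 226 \right)} - s = \left(\left(224 - 126\right) + 226\right) - 107280 = \left(98 + 226\right) - 107280 = 324 - 107280 = -106956$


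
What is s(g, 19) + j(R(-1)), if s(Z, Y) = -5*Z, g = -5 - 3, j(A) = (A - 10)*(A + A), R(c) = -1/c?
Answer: 22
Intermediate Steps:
j(A) = 2*A*(-10 + A) (j(A) = (-10 + A)*(2*A) = 2*A*(-10 + A))
g = -8
s(g, 19) + j(R(-1)) = -5*(-8) + 2*(-1/(-1))*(-10 - 1/(-1)) = 40 + 2*(-1*(-1))*(-10 - 1*(-1)) = 40 + 2*1*(-10 + 1) = 40 + 2*1*(-9) = 40 - 18 = 22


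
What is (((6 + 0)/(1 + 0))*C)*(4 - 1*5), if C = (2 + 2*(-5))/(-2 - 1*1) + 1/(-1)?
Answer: -10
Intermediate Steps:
C = 5/3 (C = (2 - 10)/(-2 - 1) + 1*(-1) = -8/(-3) - 1 = -8*(-⅓) - 1 = 8/3 - 1 = 5/3 ≈ 1.6667)
(((6 + 0)/(1 + 0))*C)*(4 - 1*5) = (((6 + 0)/(1 + 0))*(5/3))*(4 - 1*5) = ((6/1)*(5/3))*(4 - 5) = ((6*1)*(5/3))*(-1) = (6*(5/3))*(-1) = 10*(-1) = -10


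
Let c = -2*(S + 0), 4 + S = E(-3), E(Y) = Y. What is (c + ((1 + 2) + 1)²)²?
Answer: 900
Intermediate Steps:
S = -7 (S = -4 - 3 = -7)
c = 14 (c = -2*(-7 + 0) = -2*(-7) = 14)
(c + ((1 + 2) + 1)²)² = (14 + ((1 + 2) + 1)²)² = (14 + (3 + 1)²)² = (14 + 4²)² = (14 + 16)² = 30² = 900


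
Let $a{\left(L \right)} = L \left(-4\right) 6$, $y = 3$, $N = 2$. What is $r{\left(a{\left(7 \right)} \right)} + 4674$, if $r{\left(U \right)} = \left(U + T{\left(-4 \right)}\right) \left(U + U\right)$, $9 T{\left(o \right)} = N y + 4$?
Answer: $\frac{182246}{3} \approx 60749.0$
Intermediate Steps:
$T{\left(o \right)} = \frac{10}{9}$ ($T{\left(o \right)} = \frac{2 \cdot 3 + 4}{9} = \frac{6 + 4}{9} = \frac{1}{9} \cdot 10 = \frac{10}{9}$)
$a{\left(L \right)} = - 24 L$ ($a{\left(L \right)} = - 4 L 6 = - 24 L$)
$r{\left(U \right)} = 2 U \left(\frac{10}{9} + U\right)$ ($r{\left(U \right)} = \left(U + \frac{10}{9}\right) \left(U + U\right) = \left(\frac{10}{9} + U\right) 2 U = 2 U \left(\frac{10}{9} + U\right)$)
$r{\left(a{\left(7 \right)} \right)} + 4674 = \frac{2 \left(\left(-24\right) 7\right) \left(10 + 9 \left(\left(-24\right) 7\right)\right)}{9} + 4674 = \frac{2}{9} \left(-168\right) \left(10 + 9 \left(-168\right)\right) + 4674 = \frac{2}{9} \left(-168\right) \left(10 - 1512\right) + 4674 = \frac{2}{9} \left(-168\right) \left(-1502\right) + 4674 = \frac{168224}{3} + 4674 = \frac{182246}{3}$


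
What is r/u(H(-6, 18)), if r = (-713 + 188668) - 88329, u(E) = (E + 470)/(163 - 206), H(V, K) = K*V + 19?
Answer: -4283918/381 ≈ -11244.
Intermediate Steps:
H(V, K) = 19 + K*V
u(E) = -470/43 - E/43 (u(E) = (470 + E)/(-43) = (470 + E)*(-1/43) = -470/43 - E/43)
r = 99626 (r = 187955 - 88329 = 99626)
r/u(H(-6, 18)) = 99626/(-470/43 - (19 + 18*(-6))/43) = 99626/(-470/43 - (19 - 108)/43) = 99626/(-470/43 - 1/43*(-89)) = 99626/(-470/43 + 89/43) = 99626/(-381/43) = 99626*(-43/381) = -4283918/381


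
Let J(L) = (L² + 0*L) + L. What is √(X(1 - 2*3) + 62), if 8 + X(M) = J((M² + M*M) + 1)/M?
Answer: I*√11910/5 ≈ 21.827*I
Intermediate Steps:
J(L) = L + L² (J(L) = (L² + 0) + L = L² + L = L + L²)
X(M) = -8 + (1 + 2*M²)*(2 + 2*M²)/M (X(M) = -8 + (((M² + M*M) + 1)*(1 + ((M² + M*M) + 1)))/M = -8 + (((M² + M²) + 1)*(1 + ((M² + M²) + 1)))/M = -8 + ((2*M² + 1)*(1 + (2*M² + 1)))/M = -8 + ((1 + 2*M²)*(1 + (1 + 2*M²)))/M = -8 + ((1 + 2*M²)*(2 + 2*M²))/M = -8 + (1 + 2*M²)*(2 + 2*M²)/M)
√(X(1 - 2*3) + 62) = √((-8 + 2/(1 - 2*3) + 4*(1 - 2*3)³ + 6*(1 - 2*3)) + 62) = √((-8 + 2/(1 - 6) + 4*(1 - 6)³ + 6*(1 - 6)) + 62) = √((-8 + 2/(-5) + 4*(-5)³ + 6*(-5)) + 62) = √((-8 + 2*(-⅕) + 4*(-125) - 30) + 62) = √((-8 - ⅖ - 500 - 30) + 62) = √(-2692/5 + 62) = √(-2382/5) = I*√11910/5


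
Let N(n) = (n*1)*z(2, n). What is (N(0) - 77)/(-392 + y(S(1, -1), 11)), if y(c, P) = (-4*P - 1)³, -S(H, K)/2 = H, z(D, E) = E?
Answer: 77/91517 ≈ 0.00084137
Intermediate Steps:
S(H, K) = -2*H
N(n) = n² (N(n) = (n*1)*n = n*n = n²)
y(c, P) = (-1 - 4*P)³
(N(0) - 77)/(-392 + y(S(1, -1), 11)) = (0² - 77)/(-392 - (1 + 4*11)³) = (0 - 77)/(-392 - (1 + 44)³) = -77/(-392 - 1*45³) = -77/(-392 - 1*91125) = -77/(-392 - 91125) = -77/(-91517) = -77*(-1/91517) = 77/91517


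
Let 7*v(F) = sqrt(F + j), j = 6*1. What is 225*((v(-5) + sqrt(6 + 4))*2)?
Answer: 450/7 + 450*sqrt(10) ≈ 1487.3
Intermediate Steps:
j = 6
v(F) = sqrt(6 + F)/7 (v(F) = sqrt(F + 6)/7 = sqrt(6 + F)/7)
225*((v(-5) + sqrt(6 + 4))*2) = 225*((sqrt(6 - 5)/7 + sqrt(6 + 4))*2) = 225*((sqrt(1)/7 + sqrt(10))*2) = 225*(((1/7)*1 + sqrt(10))*2) = 225*((1/7 + sqrt(10))*2) = 225*(2/7 + 2*sqrt(10)) = 450/7 + 450*sqrt(10)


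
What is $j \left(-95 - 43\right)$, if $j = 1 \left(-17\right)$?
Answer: $2346$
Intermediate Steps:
$j = -17$
$j \left(-95 - 43\right) = - 17 \left(-95 - 43\right) = \left(-17\right) \left(-138\right) = 2346$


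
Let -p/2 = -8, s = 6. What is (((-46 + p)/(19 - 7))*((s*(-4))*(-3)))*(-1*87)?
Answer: 15660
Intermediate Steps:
p = 16 (p = -2*(-8) = 16)
(((-46 + p)/(19 - 7))*((s*(-4))*(-3)))*(-1*87) = (((-46 + 16)/(19 - 7))*((6*(-4))*(-3)))*(-1*87) = ((-30/12)*(-24*(-3)))*(-87) = (-30*1/12*72)*(-87) = -5/2*72*(-87) = -180*(-87) = 15660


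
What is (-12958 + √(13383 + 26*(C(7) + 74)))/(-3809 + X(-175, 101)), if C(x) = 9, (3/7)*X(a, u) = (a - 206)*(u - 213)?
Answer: -418/3089 + √15541/95759 ≈ -0.13402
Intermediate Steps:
X(a, u) = 7*(-213 + u)*(-206 + a)/3 (X(a, u) = 7*((a - 206)*(u - 213))/3 = 7*((-206 + a)*(-213 + u))/3 = 7*((-213 + u)*(-206 + a))/3 = 7*(-213 + u)*(-206 + a)/3)
(-12958 + √(13383 + 26*(C(7) + 74)))/(-3809 + X(-175, 101)) = (-12958 + √(13383 + 26*(9 + 74)))/(-3809 + (102382 - 497*(-175) - 1442/3*101 + (7/3)*(-175)*101)) = (-12958 + √(13383 + 26*83))/(-3809 + (102382 + 86975 - 145642/3 - 123725/3)) = (-12958 + √(13383 + 2158))/(-3809 + 99568) = (-12958 + √15541)/95759 = (-12958 + √15541)*(1/95759) = -418/3089 + √15541/95759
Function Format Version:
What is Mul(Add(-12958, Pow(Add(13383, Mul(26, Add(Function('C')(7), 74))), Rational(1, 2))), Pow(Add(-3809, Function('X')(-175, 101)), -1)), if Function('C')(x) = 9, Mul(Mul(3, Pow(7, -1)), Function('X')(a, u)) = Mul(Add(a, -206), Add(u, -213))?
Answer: Add(Rational(-418, 3089), Mul(Rational(1, 95759), Pow(15541, Rational(1, 2)))) ≈ -0.13402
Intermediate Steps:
Function('X')(a, u) = Mul(Rational(7, 3), Add(-213, u), Add(-206, a)) (Function('X')(a, u) = Mul(Rational(7, 3), Mul(Add(a, -206), Add(u, -213))) = Mul(Rational(7, 3), Mul(Add(-206, a), Add(-213, u))) = Mul(Rational(7, 3), Mul(Add(-213, u), Add(-206, a))) = Mul(Rational(7, 3), Add(-213, u), Add(-206, a)))
Mul(Add(-12958, Pow(Add(13383, Mul(26, Add(Function('C')(7), 74))), Rational(1, 2))), Pow(Add(-3809, Function('X')(-175, 101)), -1)) = Mul(Add(-12958, Pow(Add(13383, Mul(26, Add(9, 74))), Rational(1, 2))), Pow(Add(-3809, Add(102382, Mul(-497, -175), Mul(Rational(-1442, 3), 101), Mul(Rational(7, 3), -175, 101))), -1)) = Mul(Add(-12958, Pow(Add(13383, Mul(26, 83)), Rational(1, 2))), Pow(Add(-3809, Add(102382, 86975, Rational(-145642, 3), Rational(-123725, 3))), -1)) = Mul(Add(-12958, Pow(Add(13383, 2158), Rational(1, 2))), Pow(Add(-3809, 99568), -1)) = Mul(Add(-12958, Pow(15541, Rational(1, 2))), Pow(95759, -1)) = Mul(Add(-12958, Pow(15541, Rational(1, 2))), Rational(1, 95759)) = Add(Rational(-418, 3089), Mul(Rational(1, 95759), Pow(15541, Rational(1, 2))))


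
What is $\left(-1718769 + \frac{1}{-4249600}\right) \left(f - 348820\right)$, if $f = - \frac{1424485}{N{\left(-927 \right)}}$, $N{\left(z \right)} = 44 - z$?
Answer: $\frac{496865504825658144141}{825272320} \approx 6.0206 \cdot 10^{11}$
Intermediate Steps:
$f = - \frac{1424485}{971}$ ($f = - \frac{1424485}{44 - -927} = - \frac{1424485}{44 + 927} = - \frac{1424485}{971} \approx -1467.0$)
$\left(-1718769 + \frac{1}{-4249600}\right) \left(f - 348820\right) = \left(-1718769 + \frac{1}{-4249600}\right) \left(- \frac{1424485}{971} - 348820\right) = \left(-1718769 - \frac{1}{4249600}\right) \left(- \frac{1424485}{971} - 348820\right) = \left(- \frac{7304080742401}{4249600}\right) \left(- \frac{340128705}{971}\right) = \frac{496865504825658144141}{825272320}$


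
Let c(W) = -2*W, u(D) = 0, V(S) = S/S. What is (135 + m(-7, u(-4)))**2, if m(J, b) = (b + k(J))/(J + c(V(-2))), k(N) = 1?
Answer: 1473796/81 ≈ 18195.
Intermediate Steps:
V(S) = 1
m(J, b) = (1 + b)/(-2 + J) (m(J, b) = (b + 1)/(J - 2*1) = (1 + b)/(J - 2) = (1 + b)/(-2 + J))
(135 + m(-7, u(-4)))**2 = (135 + (1 + 0)/(-2 - 7))**2 = (135 + 1/(-9))**2 = (135 - 1/9*1)**2 = (135 - 1/9)**2 = (1214/9)**2 = 1473796/81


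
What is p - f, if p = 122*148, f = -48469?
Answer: 66525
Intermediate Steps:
p = 18056
p - f = 18056 - 1*(-48469) = 18056 + 48469 = 66525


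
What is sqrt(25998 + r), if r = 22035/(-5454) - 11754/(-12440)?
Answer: sqrt(23083106998351565)/942330 ≈ 161.23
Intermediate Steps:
r = -17500757/5653980 (r = 22035*(-1/5454) - 11754*(-1/12440) = -7345/1818 + 5877/6220 = -17500757/5653980 ≈ -3.0953)
sqrt(25998 + r) = sqrt(25998 - 17500757/5653980) = sqrt(146974671283/5653980) = sqrt(23083106998351565)/942330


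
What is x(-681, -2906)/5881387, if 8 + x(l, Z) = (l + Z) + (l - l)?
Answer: -3595/5881387 ≈ -0.00061125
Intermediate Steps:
x(l, Z) = -8 + Z + l (x(l, Z) = -8 + ((l + Z) + (l - l)) = -8 + ((Z + l) + 0) = -8 + (Z + l) = -8 + Z + l)
x(-681, -2906)/5881387 = (-8 - 2906 - 681)/5881387 = -3595*1/5881387 = -3595/5881387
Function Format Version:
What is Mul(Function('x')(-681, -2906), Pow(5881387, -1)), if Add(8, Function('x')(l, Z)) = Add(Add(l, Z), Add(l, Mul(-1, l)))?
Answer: Rational(-3595, 5881387) ≈ -0.00061125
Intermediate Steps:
Function('x')(l, Z) = Add(-8, Z, l) (Function('x')(l, Z) = Add(-8, Add(Add(l, Z), Add(l, Mul(-1, l)))) = Add(-8, Add(Add(Z, l), 0)) = Add(-8, Add(Z, l)) = Add(-8, Z, l))
Mul(Function('x')(-681, -2906), Pow(5881387, -1)) = Mul(Add(-8, -2906, -681), Pow(5881387, -1)) = Mul(-3595, Rational(1, 5881387)) = Rational(-3595, 5881387)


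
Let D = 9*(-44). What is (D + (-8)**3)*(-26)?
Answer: 23608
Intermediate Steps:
D = -396
(D + (-8)**3)*(-26) = (-396 + (-8)**3)*(-26) = (-396 - 512)*(-26) = -908*(-26) = 23608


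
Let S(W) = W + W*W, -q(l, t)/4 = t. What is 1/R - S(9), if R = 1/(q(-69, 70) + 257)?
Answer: -113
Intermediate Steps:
q(l, t) = -4*t
S(W) = W + W²
R = -1/23 (R = 1/(-4*70 + 257) = 1/(-280 + 257) = 1/(-23) = -1/23 ≈ -0.043478)
1/R - S(9) = 1/(-1/23) - 9*(1 + 9) = -23 - 9*10 = -23 - 1*90 = -23 - 90 = -113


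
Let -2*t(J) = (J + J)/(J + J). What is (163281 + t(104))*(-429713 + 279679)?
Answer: -24497626537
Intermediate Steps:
t(J) = -½ (t(J) = -(J + J)/(2*(J + J)) = -2*J/(2*(2*J)) = -2*J*1/(2*J)/2 = -½*1 = -½)
(163281 + t(104))*(-429713 + 279679) = (163281 - ½)*(-429713 + 279679) = (326561/2)*(-150034) = -24497626537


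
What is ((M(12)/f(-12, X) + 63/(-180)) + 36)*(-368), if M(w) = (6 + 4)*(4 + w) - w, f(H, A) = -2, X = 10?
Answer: 70564/5 ≈ 14113.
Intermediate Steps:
M(w) = 40 + 9*w (M(w) = 10*(4 + w) - w = (40 + 10*w) - w = 40 + 9*w)
((M(12)/f(-12, X) + 63/(-180)) + 36)*(-368) = (((40 + 9*12)/(-2) + 63/(-180)) + 36)*(-368) = (((40 + 108)*(-½) + 63*(-1/180)) + 36)*(-368) = ((148*(-½) - 7/20) + 36)*(-368) = ((-74 - 7/20) + 36)*(-368) = (-1487/20 + 36)*(-368) = -767/20*(-368) = 70564/5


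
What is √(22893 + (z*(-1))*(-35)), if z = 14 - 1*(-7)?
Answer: 2*√5907 ≈ 153.71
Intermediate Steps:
z = 21 (z = 14 + 7 = 21)
√(22893 + (z*(-1))*(-35)) = √(22893 + (21*(-1))*(-35)) = √(22893 - 21*(-35)) = √(22893 + 735) = √23628 = 2*√5907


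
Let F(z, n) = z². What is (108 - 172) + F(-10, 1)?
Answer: 36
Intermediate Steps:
(108 - 172) + F(-10, 1) = (108 - 172) + (-10)² = -64 + 100 = 36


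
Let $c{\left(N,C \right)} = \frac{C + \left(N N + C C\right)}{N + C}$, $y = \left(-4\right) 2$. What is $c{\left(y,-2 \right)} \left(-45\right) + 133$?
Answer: $430$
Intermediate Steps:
$y = -8$
$c{\left(N,C \right)} = \frac{C + C^{2} + N^{2}}{C + N}$ ($c{\left(N,C \right)} = \frac{C + \left(N^{2} + C^{2}\right)}{C + N} = \frac{C + \left(C^{2} + N^{2}\right)}{C + N} = \frac{C + C^{2} + N^{2}}{C + N}$)
$c{\left(y,-2 \right)} \left(-45\right) + 133 = \frac{-2 + \left(-2\right)^{2} + \left(-8\right)^{2}}{-2 - 8} \left(-45\right) + 133 = \frac{-2 + 4 + 64}{-10} \left(-45\right) + 133 = \left(- \frac{1}{10}\right) 66 \left(-45\right) + 133 = \left(- \frac{33}{5}\right) \left(-45\right) + 133 = 297 + 133 = 430$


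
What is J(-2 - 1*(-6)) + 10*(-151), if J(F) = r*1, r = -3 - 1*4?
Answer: -1517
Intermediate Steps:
r = -7 (r = -3 - 4 = -7)
J(F) = -7 (J(F) = -7*1 = -7)
J(-2 - 1*(-6)) + 10*(-151) = -7 + 10*(-151) = -7 - 1510 = -1517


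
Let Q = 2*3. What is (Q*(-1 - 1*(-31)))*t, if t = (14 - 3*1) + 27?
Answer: 6840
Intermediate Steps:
Q = 6
t = 38 (t = (14 - 3) + 27 = 11 + 27 = 38)
(Q*(-1 - 1*(-31)))*t = (6*(-1 - 1*(-31)))*38 = (6*(-1 + 31))*38 = (6*30)*38 = 180*38 = 6840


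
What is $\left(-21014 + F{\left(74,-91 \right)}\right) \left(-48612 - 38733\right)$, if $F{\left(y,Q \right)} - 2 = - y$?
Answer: $1841756670$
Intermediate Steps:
$F{\left(y,Q \right)} = 2 - y$
$\left(-21014 + F{\left(74,-91 \right)}\right) \left(-48612 - 38733\right) = \left(-21014 + \left(2 - 74\right)\right) \left(-48612 - 38733\right) = \left(-21014 + \left(2 - 74\right)\right) \left(-87345\right) = \left(-21014 - 72\right) \left(-87345\right) = \left(-21086\right) \left(-87345\right) = 1841756670$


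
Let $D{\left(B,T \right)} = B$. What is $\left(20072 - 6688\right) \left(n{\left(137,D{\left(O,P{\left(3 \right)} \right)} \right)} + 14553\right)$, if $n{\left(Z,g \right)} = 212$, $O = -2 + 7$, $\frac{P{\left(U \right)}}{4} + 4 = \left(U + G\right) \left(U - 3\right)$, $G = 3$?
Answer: $197614760$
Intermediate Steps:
$P{\left(U \right)} = -16 + 4 \left(-3 + U\right) \left(3 + U\right)$ ($P{\left(U \right)} = -16 + 4 \left(U + 3\right) \left(U - 3\right) = -16 + 4 \left(3 + U\right) \left(-3 + U\right) = -16 + 4 \left(-3 + U\right) \left(3 + U\right)$)
$O = 5$
$\left(20072 - 6688\right) \left(n{\left(137,D{\left(O,P{\left(3 \right)} \right)} \right)} + 14553\right) = \left(20072 - 6688\right) \left(212 + 14553\right) = 13384 \cdot 14765 = 197614760$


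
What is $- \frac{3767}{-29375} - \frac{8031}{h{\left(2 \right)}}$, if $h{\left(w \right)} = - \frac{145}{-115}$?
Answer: $- \frac{5425835132}{851875} \approx -6369.3$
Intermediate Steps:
$h{\left(w \right)} = \frac{29}{23}$ ($h{\left(w \right)} = \left(-145\right) \left(- \frac{1}{115}\right) = \frac{29}{23}$)
$- \frac{3767}{-29375} - \frac{8031}{h{\left(2 \right)}} = - \frac{3767}{-29375} - \frac{8031}{\frac{29}{23}} = \left(-3767\right) \left(- \frac{1}{29375}\right) - \frac{184713}{29} = \frac{3767}{29375} - \frac{184713}{29} = - \frac{5425835132}{851875}$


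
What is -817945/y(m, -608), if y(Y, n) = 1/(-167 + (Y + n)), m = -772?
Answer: 1265360915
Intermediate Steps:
y(Y, n) = 1/(-167 + Y + n)
-817945/y(m, -608) = -817945/(1/(-167 - 772 - 608)) = -817945/(1/(-1547)) = -817945/(-1/1547) = -817945*(-1547) = 1265360915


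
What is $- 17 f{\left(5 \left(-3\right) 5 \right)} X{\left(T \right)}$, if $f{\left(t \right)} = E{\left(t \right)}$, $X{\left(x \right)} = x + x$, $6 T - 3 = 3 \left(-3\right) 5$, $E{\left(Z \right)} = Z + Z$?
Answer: $-35700$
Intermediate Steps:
$E{\left(Z \right)} = 2 Z$
$T = -7$ ($T = \frac{1}{2} + \frac{3 \left(-3\right) 5}{6} = \frac{1}{2} + \frac{\left(-9\right) 5}{6} = \frac{1}{2} + \frac{1}{6} \left(-45\right) = \frac{1}{2} - \frac{15}{2} = -7$)
$X{\left(x \right)} = 2 x$
$f{\left(t \right)} = 2 t$
$- 17 f{\left(5 \left(-3\right) 5 \right)} X{\left(T \right)} = - 17 \cdot 2 \cdot 5 \left(-3\right) 5 \cdot 2 \left(-7\right) = - 17 \cdot 2 \left(\left(-15\right) 5\right) \left(-14\right) = - 17 \cdot 2 \left(-75\right) \left(-14\right) = \left(-17\right) \left(-150\right) \left(-14\right) = 2550 \left(-14\right) = -35700$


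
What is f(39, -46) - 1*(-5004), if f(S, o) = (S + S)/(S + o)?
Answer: 34950/7 ≈ 4992.9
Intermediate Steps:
f(S, o) = 2*S/(S + o) (f(S, o) = (2*S)/(S + o) = 2*S/(S + o))
f(39, -46) - 1*(-5004) = 2*39/(39 - 46) - 1*(-5004) = 2*39/(-7) + 5004 = 2*39*(-⅐) + 5004 = -78/7 + 5004 = 34950/7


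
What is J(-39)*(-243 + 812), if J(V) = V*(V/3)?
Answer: 288483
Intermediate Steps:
J(V) = V²/3 (J(V) = V*(V*(⅓)) = V*(V/3) = V²/3)
J(-39)*(-243 + 812) = ((⅓)*(-39)²)*(-243 + 812) = ((⅓)*1521)*569 = 507*569 = 288483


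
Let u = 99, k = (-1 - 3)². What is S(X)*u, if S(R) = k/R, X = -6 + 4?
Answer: -792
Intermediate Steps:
k = 16 (k = (-4)² = 16)
X = -2
S(R) = 16/R
S(X)*u = (16/(-2))*99 = (16*(-½))*99 = -8*99 = -792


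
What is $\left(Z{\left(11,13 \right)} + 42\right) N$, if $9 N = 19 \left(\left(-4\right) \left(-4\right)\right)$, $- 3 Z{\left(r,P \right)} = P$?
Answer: $\frac{34352}{27} \approx 1272.3$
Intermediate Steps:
$Z{\left(r,P \right)} = - \frac{P}{3}$
$N = \frac{304}{9}$ ($N = \frac{19 \left(\left(-4\right) \left(-4\right)\right)}{9} = \frac{19 \cdot 16}{9} = \frac{1}{9} \cdot 304 = \frac{304}{9} \approx 33.778$)
$\left(Z{\left(11,13 \right)} + 42\right) N = \left(\left(- \frac{1}{3}\right) 13 + 42\right) \frac{304}{9} = \left(- \frac{13}{3} + 42\right) \frac{304}{9} = \frac{113}{3} \cdot \frac{304}{9} = \frac{34352}{27}$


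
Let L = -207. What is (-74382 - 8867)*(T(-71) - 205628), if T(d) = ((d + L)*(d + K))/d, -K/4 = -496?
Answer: 1171128117726/71 ≈ 1.6495e+10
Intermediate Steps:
K = 1984 (K = -4*(-496) = 1984)
T(d) = (-207 + d)*(1984 + d)/d (T(d) = ((d - 207)*(d + 1984))/d = ((-207 + d)*(1984 + d))/d = (-207 + d)*(1984 + d)/d)
(-74382 - 8867)*(T(-71) - 205628) = (-74382 - 8867)*((1777 - 71 - 410688/(-71)) - 205628) = -83249*((1777 - 71 - 410688*(-1/71)) - 205628) = -83249*((1777 - 71 + 410688/71) - 205628) = -83249*(531814/71 - 205628) = -83249*(-14067774/71) = 1171128117726/71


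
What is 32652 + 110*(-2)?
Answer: 32432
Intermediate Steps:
32652 + 110*(-2) = 32652 - 220 = 32432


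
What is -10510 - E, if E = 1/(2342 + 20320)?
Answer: -238177621/22662 ≈ -10510.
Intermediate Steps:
E = 1/22662 ≈ 4.4127e-5
-10510 - E = -10510 - 1*1/22662 = -10510 - 1/22662 = -238177621/22662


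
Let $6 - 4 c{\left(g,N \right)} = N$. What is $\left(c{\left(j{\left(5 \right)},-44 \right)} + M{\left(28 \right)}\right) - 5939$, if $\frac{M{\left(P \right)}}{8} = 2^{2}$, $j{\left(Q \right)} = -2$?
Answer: $- \frac{11789}{2} \approx -5894.5$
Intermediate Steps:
$M{\left(P \right)} = 32$ ($M{\left(P \right)} = 8 \cdot 2^{2} = 8 \cdot 4 = 32$)
$c{\left(g,N \right)} = \frac{3}{2} - \frac{N}{4}$
$\left(c{\left(j{\left(5 \right)},-44 \right)} + M{\left(28 \right)}\right) - 5939 = \left(\left(\frac{3}{2} - -11\right) + 32\right) - 5939 = \left(\left(\frac{3}{2} + 11\right) + 32\right) - 5939 = \left(\frac{25}{2} + 32\right) - 5939 = \frac{89}{2} - 5939 = - \frac{11789}{2}$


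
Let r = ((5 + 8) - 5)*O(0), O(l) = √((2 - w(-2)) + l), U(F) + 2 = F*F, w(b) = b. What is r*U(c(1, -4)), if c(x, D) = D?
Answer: 224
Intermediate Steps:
U(F) = -2 + F² (U(F) = -2 + F*F = -2 + F²)
O(l) = √(4 + l) (O(l) = √((2 - 1*(-2)) + l) = √((2 + 2) + l) = √(4 + l))
r = 16 (r = ((5 + 8) - 5)*√(4 + 0) = (13 - 5)*√4 = 8*2 = 16)
r*U(c(1, -4)) = 16*(-2 + (-4)²) = 16*(-2 + 16) = 16*14 = 224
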